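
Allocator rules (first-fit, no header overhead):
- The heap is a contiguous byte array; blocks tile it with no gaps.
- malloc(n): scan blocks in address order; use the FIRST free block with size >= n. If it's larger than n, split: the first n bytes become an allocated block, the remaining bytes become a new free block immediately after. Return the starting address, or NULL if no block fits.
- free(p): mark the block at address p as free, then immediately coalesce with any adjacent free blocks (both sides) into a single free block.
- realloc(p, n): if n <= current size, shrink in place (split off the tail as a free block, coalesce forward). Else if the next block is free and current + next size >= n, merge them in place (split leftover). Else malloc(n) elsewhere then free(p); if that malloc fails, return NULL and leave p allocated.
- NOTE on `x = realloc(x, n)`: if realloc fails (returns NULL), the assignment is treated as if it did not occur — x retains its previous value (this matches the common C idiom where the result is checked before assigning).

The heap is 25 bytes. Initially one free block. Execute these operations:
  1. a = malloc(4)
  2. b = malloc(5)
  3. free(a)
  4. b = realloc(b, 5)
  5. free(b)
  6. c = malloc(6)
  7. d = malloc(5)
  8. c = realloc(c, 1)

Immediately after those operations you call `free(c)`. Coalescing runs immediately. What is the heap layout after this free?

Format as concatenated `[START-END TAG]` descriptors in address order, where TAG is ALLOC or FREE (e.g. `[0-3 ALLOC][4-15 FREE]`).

Answer: [0-5 FREE][6-10 ALLOC][11-24 FREE]

Derivation:
Op 1: a = malloc(4) -> a = 0; heap: [0-3 ALLOC][4-24 FREE]
Op 2: b = malloc(5) -> b = 4; heap: [0-3 ALLOC][4-8 ALLOC][9-24 FREE]
Op 3: free(a) -> (freed a); heap: [0-3 FREE][4-8 ALLOC][9-24 FREE]
Op 4: b = realloc(b, 5) -> b = 4; heap: [0-3 FREE][4-8 ALLOC][9-24 FREE]
Op 5: free(b) -> (freed b); heap: [0-24 FREE]
Op 6: c = malloc(6) -> c = 0; heap: [0-5 ALLOC][6-24 FREE]
Op 7: d = malloc(5) -> d = 6; heap: [0-5 ALLOC][6-10 ALLOC][11-24 FREE]
Op 8: c = realloc(c, 1) -> c = 0; heap: [0-0 ALLOC][1-5 FREE][6-10 ALLOC][11-24 FREE]
free(c): c = 0 -> block [0-0 ALLOC]; mark free, coalesce with adjacent free neighbors -> [0-5 FREE][6-10 ALLOC][11-24 FREE]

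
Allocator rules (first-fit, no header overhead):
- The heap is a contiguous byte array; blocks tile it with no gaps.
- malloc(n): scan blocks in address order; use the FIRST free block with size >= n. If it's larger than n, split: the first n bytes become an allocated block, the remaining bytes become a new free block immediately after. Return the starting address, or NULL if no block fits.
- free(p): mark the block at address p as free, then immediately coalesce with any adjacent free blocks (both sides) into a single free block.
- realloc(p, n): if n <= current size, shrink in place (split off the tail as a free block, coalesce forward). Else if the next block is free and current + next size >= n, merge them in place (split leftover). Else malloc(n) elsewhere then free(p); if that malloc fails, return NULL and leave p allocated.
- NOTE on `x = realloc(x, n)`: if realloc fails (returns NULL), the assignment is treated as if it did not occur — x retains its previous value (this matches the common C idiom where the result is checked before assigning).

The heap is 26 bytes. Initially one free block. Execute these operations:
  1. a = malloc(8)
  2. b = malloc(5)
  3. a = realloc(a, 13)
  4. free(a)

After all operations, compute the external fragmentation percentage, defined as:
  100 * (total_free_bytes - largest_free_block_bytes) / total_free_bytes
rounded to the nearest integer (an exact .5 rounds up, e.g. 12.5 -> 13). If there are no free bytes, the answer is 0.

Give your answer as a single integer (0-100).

Op 1: a = malloc(8) -> a = 0; heap: [0-7 ALLOC][8-25 FREE]
Op 2: b = malloc(5) -> b = 8; heap: [0-7 ALLOC][8-12 ALLOC][13-25 FREE]
Op 3: a = realloc(a, 13) -> a = 13; heap: [0-7 FREE][8-12 ALLOC][13-25 ALLOC]
Op 4: free(a) -> (freed a); heap: [0-7 FREE][8-12 ALLOC][13-25 FREE]
Free blocks: [8 13] total_free=21 largest=13 -> 100*(21-13)/21 = 800/21 ≈ 38.095 -> rounds to 38

Answer: 38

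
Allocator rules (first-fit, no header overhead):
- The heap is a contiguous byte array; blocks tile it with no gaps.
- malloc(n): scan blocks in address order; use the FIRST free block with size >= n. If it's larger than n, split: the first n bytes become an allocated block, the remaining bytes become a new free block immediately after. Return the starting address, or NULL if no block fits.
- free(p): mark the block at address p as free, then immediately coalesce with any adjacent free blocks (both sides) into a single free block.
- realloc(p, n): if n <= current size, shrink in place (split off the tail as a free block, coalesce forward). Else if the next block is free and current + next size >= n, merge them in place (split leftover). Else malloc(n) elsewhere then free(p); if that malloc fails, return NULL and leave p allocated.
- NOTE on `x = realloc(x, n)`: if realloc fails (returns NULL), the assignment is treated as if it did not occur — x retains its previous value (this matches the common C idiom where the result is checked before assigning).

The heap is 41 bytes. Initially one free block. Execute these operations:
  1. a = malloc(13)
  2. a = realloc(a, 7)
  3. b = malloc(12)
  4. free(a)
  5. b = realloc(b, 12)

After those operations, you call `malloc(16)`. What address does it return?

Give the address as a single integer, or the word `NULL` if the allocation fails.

Answer: 19

Derivation:
Op 1: a = malloc(13) -> a = 0; heap: [0-12 ALLOC][13-40 FREE]
Op 2: a = realloc(a, 7) -> a = 0; heap: [0-6 ALLOC][7-40 FREE]
Op 3: b = malloc(12) -> b = 7; heap: [0-6 ALLOC][7-18 ALLOC][19-40 FREE]
Op 4: free(a) -> (freed a); heap: [0-6 FREE][7-18 ALLOC][19-40 FREE]
Op 5: b = realloc(b, 12) -> b = 7; heap: [0-6 FREE][7-18 ALLOC][19-40 FREE]
malloc(16): first-fit scan over [0-6 FREE][7-18 ALLOC][19-40 FREE] -> 19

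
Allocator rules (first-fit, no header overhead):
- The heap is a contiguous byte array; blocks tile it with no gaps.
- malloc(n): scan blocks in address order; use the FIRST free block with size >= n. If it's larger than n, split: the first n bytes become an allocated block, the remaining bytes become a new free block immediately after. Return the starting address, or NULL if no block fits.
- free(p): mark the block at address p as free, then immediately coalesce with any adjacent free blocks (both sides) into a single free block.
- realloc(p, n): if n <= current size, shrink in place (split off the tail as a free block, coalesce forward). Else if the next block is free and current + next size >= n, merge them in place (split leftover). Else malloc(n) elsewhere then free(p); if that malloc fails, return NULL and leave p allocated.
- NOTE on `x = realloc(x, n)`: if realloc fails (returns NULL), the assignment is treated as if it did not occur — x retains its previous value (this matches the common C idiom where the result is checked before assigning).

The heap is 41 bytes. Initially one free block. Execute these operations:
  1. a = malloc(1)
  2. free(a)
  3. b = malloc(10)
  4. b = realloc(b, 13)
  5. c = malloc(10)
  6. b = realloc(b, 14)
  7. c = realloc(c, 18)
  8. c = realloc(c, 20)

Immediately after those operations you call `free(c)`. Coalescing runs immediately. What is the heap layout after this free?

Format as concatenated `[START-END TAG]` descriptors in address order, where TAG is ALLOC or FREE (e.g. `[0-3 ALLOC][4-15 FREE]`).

Op 1: a = malloc(1) -> a = 0; heap: [0-0 ALLOC][1-40 FREE]
Op 2: free(a) -> (freed a); heap: [0-40 FREE]
Op 3: b = malloc(10) -> b = 0; heap: [0-9 ALLOC][10-40 FREE]
Op 4: b = realloc(b, 13) -> b = 0; heap: [0-12 ALLOC][13-40 FREE]
Op 5: c = malloc(10) -> c = 13; heap: [0-12 ALLOC][13-22 ALLOC][23-40 FREE]
Op 6: b = realloc(b, 14) -> b = 23; heap: [0-12 FREE][13-22 ALLOC][23-36 ALLOC][37-40 FREE]
Op 7: c = realloc(c, 18) -> NULL (c unchanged); heap: [0-12 FREE][13-22 ALLOC][23-36 ALLOC][37-40 FREE]
Op 8: c = realloc(c, 20) -> NULL (c unchanged); heap: [0-12 FREE][13-22 ALLOC][23-36 ALLOC][37-40 FREE]
free(c): c = 13 -> block [13-22 ALLOC]; mark free, coalesce with adjacent free neighbors -> [0-22 FREE][23-36 ALLOC][37-40 FREE]

Answer: [0-22 FREE][23-36 ALLOC][37-40 FREE]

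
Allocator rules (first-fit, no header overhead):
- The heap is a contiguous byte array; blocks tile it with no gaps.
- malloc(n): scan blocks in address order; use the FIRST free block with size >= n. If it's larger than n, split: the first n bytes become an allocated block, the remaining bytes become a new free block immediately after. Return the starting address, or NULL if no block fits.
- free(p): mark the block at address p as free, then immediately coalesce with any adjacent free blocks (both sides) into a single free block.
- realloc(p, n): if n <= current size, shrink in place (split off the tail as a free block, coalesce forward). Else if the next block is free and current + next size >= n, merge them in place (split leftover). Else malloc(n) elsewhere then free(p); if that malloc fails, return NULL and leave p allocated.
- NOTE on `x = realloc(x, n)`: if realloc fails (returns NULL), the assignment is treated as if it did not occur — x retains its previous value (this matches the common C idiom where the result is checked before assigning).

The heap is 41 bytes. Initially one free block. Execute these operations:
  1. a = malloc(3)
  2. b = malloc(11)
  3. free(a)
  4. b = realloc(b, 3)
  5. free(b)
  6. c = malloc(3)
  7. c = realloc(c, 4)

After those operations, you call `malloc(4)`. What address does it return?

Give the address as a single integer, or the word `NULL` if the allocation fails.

Answer: 4

Derivation:
Op 1: a = malloc(3) -> a = 0; heap: [0-2 ALLOC][3-40 FREE]
Op 2: b = malloc(11) -> b = 3; heap: [0-2 ALLOC][3-13 ALLOC][14-40 FREE]
Op 3: free(a) -> (freed a); heap: [0-2 FREE][3-13 ALLOC][14-40 FREE]
Op 4: b = realloc(b, 3) -> b = 3; heap: [0-2 FREE][3-5 ALLOC][6-40 FREE]
Op 5: free(b) -> (freed b); heap: [0-40 FREE]
Op 6: c = malloc(3) -> c = 0; heap: [0-2 ALLOC][3-40 FREE]
Op 7: c = realloc(c, 4) -> c = 0; heap: [0-3 ALLOC][4-40 FREE]
malloc(4): first-fit scan over [0-3 ALLOC][4-40 FREE] -> 4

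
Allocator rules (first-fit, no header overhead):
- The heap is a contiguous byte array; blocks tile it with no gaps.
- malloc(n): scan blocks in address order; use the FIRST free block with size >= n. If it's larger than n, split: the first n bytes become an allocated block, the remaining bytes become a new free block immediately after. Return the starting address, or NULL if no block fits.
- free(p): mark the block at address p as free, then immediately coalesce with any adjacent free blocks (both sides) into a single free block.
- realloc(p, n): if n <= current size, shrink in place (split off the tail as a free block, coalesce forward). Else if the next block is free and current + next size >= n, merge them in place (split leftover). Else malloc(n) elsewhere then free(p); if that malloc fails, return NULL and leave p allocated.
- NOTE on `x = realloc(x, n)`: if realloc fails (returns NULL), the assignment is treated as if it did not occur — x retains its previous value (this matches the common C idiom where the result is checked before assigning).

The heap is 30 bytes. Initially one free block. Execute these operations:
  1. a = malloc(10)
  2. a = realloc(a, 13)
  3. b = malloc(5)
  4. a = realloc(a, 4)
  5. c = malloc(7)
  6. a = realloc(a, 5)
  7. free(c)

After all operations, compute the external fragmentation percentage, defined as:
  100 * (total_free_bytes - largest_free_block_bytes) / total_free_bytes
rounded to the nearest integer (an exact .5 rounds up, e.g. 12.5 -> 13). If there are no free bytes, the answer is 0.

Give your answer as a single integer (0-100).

Answer: 35

Derivation:
Op 1: a = malloc(10) -> a = 0; heap: [0-9 ALLOC][10-29 FREE]
Op 2: a = realloc(a, 13) -> a = 0; heap: [0-12 ALLOC][13-29 FREE]
Op 3: b = malloc(5) -> b = 13; heap: [0-12 ALLOC][13-17 ALLOC][18-29 FREE]
Op 4: a = realloc(a, 4) -> a = 0; heap: [0-3 ALLOC][4-12 FREE][13-17 ALLOC][18-29 FREE]
Op 5: c = malloc(7) -> c = 4; heap: [0-3 ALLOC][4-10 ALLOC][11-12 FREE][13-17 ALLOC][18-29 FREE]
Op 6: a = realloc(a, 5) -> a = 18; heap: [0-3 FREE][4-10 ALLOC][11-12 FREE][13-17 ALLOC][18-22 ALLOC][23-29 FREE]
Op 7: free(c) -> (freed c); heap: [0-12 FREE][13-17 ALLOC][18-22 ALLOC][23-29 FREE]
Free blocks: [13 7] total_free=20 largest=13 -> 100*(20-13)/20 = 700/20 = 35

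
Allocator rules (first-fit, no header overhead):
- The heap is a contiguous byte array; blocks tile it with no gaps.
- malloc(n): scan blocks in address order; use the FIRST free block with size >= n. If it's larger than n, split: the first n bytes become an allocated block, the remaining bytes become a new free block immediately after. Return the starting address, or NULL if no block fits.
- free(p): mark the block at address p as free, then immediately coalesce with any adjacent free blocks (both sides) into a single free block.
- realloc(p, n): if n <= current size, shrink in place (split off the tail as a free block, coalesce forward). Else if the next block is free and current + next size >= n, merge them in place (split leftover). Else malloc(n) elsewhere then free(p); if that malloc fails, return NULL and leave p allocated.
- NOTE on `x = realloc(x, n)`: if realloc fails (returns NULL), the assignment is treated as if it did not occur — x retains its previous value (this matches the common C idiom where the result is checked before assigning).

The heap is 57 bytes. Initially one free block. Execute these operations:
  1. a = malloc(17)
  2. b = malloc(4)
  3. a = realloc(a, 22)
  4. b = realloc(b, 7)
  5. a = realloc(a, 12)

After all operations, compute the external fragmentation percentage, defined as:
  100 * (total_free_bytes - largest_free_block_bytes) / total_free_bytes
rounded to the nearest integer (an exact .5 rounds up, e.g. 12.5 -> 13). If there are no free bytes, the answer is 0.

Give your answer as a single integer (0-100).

Answer: 37

Derivation:
Op 1: a = malloc(17) -> a = 0; heap: [0-16 ALLOC][17-56 FREE]
Op 2: b = malloc(4) -> b = 17; heap: [0-16 ALLOC][17-20 ALLOC][21-56 FREE]
Op 3: a = realloc(a, 22) -> a = 21; heap: [0-16 FREE][17-20 ALLOC][21-42 ALLOC][43-56 FREE]
Op 4: b = realloc(b, 7) -> b = 0; heap: [0-6 ALLOC][7-20 FREE][21-42 ALLOC][43-56 FREE]
Op 5: a = realloc(a, 12) -> a = 21; heap: [0-6 ALLOC][7-20 FREE][21-32 ALLOC][33-56 FREE]
Free blocks: [14 24] total_free=38 largest=24 -> 100*(38-24)/38 = 1400/38 ≈ 36.842 -> rounds to 37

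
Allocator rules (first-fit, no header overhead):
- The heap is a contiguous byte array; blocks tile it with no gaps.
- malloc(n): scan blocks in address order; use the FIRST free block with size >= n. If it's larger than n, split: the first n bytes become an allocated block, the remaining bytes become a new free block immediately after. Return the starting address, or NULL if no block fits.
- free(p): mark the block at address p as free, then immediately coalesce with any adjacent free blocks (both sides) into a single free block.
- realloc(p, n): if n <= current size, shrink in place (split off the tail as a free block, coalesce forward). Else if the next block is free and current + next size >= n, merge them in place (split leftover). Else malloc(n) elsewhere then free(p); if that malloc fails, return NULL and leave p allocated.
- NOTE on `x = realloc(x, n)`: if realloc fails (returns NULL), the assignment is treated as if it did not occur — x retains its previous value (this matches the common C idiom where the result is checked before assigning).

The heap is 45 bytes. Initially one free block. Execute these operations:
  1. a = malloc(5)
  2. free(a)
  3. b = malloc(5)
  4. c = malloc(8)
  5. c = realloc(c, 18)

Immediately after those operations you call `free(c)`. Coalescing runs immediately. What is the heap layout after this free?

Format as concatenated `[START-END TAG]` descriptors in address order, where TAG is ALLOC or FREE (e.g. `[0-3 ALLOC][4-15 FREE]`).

Answer: [0-4 ALLOC][5-44 FREE]

Derivation:
Op 1: a = malloc(5) -> a = 0; heap: [0-4 ALLOC][5-44 FREE]
Op 2: free(a) -> (freed a); heap: [0-44 FREE]
Op 3: b = malloc(5) -> b = 0; heap: [0-4 ALLOC][5-44 FREE]
Op 4: c = malloc(8) -> c = 5; heap: [0-4 ALLOC][5-12 ALLOC][13-44 FREE]
Op 5: c = realloc(c, 18) -> c = 5; heap: [0-4 ALLOC][5-22 ALLOC][23-44 FREE]
free(c): c = 5 -> block [5-22 ALLOC]; mark free, coalesce with adjacent free neighbors -> [0-4 ALLOC][5-44 FREE]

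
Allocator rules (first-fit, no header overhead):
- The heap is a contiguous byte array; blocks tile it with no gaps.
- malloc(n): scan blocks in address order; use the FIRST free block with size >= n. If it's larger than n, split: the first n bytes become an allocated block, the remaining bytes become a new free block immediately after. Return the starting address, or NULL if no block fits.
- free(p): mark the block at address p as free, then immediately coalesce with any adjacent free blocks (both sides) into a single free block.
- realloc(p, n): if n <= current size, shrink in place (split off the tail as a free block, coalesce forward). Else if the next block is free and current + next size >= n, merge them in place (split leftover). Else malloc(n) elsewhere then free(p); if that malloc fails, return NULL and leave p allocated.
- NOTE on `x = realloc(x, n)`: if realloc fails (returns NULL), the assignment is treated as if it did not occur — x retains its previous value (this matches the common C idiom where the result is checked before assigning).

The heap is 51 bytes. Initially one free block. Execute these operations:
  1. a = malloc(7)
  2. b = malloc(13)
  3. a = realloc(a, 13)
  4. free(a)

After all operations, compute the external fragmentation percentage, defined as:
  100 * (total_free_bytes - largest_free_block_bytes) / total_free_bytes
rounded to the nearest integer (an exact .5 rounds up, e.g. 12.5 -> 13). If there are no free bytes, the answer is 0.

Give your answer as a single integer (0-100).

Answer: 18

Derivation:
Op 1: a = malloc(7) -> a = 0; heap: [0-6 ALLOC][7-50 FREE]
Op 2: b = malloc(13) -> b = 7; heap: [0-6 ALLOC][7-19 ALLOC][20-50 FREE]
Op 3: a = realloc(a, 13) -> a = 20; heap: [0-6 FREE][7-19 ALLOC][20-32 ALLOC][33-50 FREE]
Op 4: free(a) -> (freed a); heap: [0-6 FREE][7-19 ALLOC][20-50 FREE]
Free blocks: [7 31] total_free=38 largest=31 -> 100*(38-31)/38 = 700/38 ≈ 18.421 -> rounds to 18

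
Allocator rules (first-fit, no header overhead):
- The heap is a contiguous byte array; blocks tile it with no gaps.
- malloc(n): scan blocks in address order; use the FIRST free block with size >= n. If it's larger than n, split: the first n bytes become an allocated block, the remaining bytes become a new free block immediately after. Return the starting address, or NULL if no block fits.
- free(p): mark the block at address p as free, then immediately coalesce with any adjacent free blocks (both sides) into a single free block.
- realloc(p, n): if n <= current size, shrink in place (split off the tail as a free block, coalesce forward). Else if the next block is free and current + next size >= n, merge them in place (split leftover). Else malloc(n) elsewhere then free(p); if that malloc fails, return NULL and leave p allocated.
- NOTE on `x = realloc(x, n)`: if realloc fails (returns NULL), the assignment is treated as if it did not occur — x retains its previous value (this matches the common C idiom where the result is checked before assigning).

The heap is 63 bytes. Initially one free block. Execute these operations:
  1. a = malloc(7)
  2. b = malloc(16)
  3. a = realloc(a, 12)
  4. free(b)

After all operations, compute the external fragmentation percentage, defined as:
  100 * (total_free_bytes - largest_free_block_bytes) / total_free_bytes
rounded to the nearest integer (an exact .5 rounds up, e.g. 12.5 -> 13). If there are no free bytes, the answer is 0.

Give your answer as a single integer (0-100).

Answer: 45

Derivation:
Op 1: a = malloc(7) -> a = 0; heap: [0-6 ALLOC][7-62 FREE]
Op 2: b = malloc(16) -> b = 7; heap: [0-6 ALLOC][7-22 ALLOC][23-62 FREE]
Op 3: a = realloc(a, 12) -> a = 23; heap: [0-6 FREE][7-22 ALLOC][23-34 ALLOC][35-62 FREE]
Op 4: free(b) -> (freed b); heap: [0-22 FREE][23-34 ALLOC][35-62 FREE]
Free blocks: [23 28] total_free=51 largest=28 -> 100*(51-28)/51 = 2300/51 ≈ 45.098 -> rounds to 45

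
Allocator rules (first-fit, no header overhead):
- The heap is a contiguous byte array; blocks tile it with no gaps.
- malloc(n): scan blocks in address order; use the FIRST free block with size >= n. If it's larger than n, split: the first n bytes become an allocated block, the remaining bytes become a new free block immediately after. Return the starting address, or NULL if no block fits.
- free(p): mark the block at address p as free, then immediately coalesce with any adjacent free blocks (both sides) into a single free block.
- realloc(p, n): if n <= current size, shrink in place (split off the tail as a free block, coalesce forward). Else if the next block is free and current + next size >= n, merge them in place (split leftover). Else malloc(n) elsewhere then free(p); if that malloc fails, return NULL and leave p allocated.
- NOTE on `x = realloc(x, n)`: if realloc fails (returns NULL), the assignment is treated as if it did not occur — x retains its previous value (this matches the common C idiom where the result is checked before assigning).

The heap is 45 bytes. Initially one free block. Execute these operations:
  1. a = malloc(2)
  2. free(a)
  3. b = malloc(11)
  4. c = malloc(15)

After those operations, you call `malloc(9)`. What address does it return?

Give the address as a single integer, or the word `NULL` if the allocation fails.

Op 1: a = malloc(2) -> a = 0; heap: [0-1 ALLOC][2-44 FREE]
Op 2: free(a) -> (freed a); heap: [0-44 FREE]
Op 3: b = malloc(11) -> b = 0; heap: [0-10 ALLOC][11-44 FREE]
Op 4: c = malloc(15) -> c = 11; heap: [0-10 ALLOC][11-25 ALLOC][26-44 FREE]
malloc(9): first-fit scan over [0-10 ALLOC][11-25 ALLOC][26-44 FREE] -> 26

Answer: 26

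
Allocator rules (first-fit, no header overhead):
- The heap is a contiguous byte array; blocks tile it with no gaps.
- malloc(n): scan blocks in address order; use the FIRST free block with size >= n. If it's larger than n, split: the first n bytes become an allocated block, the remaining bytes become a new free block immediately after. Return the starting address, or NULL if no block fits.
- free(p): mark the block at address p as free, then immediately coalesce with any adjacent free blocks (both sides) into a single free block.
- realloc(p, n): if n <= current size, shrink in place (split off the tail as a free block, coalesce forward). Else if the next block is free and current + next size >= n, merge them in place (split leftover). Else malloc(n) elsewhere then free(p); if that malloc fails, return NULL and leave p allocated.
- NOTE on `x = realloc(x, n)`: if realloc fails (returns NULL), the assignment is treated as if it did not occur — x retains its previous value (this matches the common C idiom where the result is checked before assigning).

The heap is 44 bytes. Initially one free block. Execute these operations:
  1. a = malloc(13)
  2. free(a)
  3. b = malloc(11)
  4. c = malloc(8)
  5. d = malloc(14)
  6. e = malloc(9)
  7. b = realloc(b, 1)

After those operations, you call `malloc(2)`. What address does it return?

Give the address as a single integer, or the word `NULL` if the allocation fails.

Op 1: a = malloc(13) -> a = 0; heap: [0-12 ALLOC][13-43 FREE]
Op 2: free(a) -> (freed a); heap: [0-43 FREE]
Op 3: b = malloc(11) -> b = 0; heap: [0-10 ALLOC][11-43 FREE]
Op 4: c = malloc(8) -> c = 11; heap: [0-10 ALLOC][11-18 ALLOC][19-43 FREE]
Op 5: d = malloc(14) -> d = 19; heap: [0-10 ALLOC][11-18 ALLOC][19-32 ALLOC][33-43 FREE]
Op 6: e = malloc(9) -> e = 33; heap: [0-10 ALLOC][11-18 ALLOC][19-32 ALLOC][33-41 ALLOC][42-43 FREE]
Op 7: b = realloc(b, 1) -> b = 0; heap: [0-0 ALLOC][1-10 FREE][11-18 ALLOC][19-32 ALLOC][33-41 ALLOC][42-43 FREE]
malloc(2): first-fit scan over [0-0 ALLOC][1-10 FREE][11-18 ALLOC][19-32 ALLOC][33-41 ALLOC][42-43 FREE] -> 1

Answer: 1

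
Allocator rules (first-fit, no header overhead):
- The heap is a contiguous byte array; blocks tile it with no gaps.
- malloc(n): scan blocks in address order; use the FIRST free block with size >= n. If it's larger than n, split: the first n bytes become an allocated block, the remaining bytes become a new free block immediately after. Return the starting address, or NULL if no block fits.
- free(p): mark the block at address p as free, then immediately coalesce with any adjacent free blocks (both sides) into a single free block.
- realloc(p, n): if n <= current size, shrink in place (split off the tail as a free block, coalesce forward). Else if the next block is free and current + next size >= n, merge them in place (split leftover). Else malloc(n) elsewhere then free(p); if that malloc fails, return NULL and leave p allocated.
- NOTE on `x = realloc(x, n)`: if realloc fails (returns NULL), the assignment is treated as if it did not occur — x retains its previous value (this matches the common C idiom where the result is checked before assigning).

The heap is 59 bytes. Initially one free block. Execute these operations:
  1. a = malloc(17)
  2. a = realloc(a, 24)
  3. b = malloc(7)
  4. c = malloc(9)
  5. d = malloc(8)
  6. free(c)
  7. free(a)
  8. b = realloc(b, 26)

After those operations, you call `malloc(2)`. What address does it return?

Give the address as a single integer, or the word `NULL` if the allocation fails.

Answer: 0

Derivation:
Op 1: a = malloc(17) -> a = 0; heap: [0-16 ALLOC][17-58 FREE]
Op 2: a = realloc(a, 24) -> a = 0; heap: [0-23 ALLOC][24-58 FREE]
Op 3: b = malloc(7) -> b = 24; heap: [0-23 ALLOC][24-30 ALLOC][31-58 FREE]
Op 4: c = malloc(9) -> c = 31; heap: [0-23 ALLOC][24-30 ALLOC][31-39 ALLOC][40-58 FREE]
Op 5: d = malloc(8) -> d = 40; heap: [0-23 ALLOC][24-30 ALLOC][31-39 ALLOC][40-47 ALLOC][48-58 FREE]
Op 6: free(c) -> (freed c); heap: [0-23 ALLOC][24-30 ALLOC][31-39 FREE][40-47 ALLOC][48-58 FREE]
Op 7: free(a) -> (freed a); heap: [0-23 FREE][24-30 ALLOC][31-39 FREE][40-47 ALLOC][48-58 FREE]
Op 8: b = realloc(b, 26) -> NULL (b unchanged); heap: [0-23 FREE][24-30 ALLOC][31-39 FREE][40-47 ALLOC][48-58 FREE]
malloc(2): first-fit scan over [0-23 FREE][24-30 ALLOC][31-39 FREE][40-47 ALLOC][48-58 FREE] -> 0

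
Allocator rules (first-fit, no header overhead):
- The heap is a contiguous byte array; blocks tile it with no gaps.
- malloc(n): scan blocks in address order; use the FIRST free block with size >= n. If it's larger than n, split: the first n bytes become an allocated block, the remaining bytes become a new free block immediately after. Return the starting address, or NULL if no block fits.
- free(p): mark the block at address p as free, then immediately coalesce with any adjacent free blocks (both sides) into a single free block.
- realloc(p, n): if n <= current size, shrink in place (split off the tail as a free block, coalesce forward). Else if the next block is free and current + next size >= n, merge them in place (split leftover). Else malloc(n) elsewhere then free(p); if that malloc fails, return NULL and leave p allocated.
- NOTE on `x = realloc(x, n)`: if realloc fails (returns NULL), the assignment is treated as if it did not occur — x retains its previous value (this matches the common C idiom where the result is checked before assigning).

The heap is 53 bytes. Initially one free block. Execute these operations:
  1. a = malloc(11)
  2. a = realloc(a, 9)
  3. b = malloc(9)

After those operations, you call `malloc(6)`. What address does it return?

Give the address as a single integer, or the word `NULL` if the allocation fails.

Op 1: a = malloc(11) -> a = 0; heap: [0-10 ALLOC][11-52 FREE]
Op 2: a = realloc(a, 9) -> a = 0; heap: [0-8 ALLOC][9-52 FREE]
Op 3: b = malloc(9) -> b = 9; heap: [0-8 ALLOC][9-17 ALLOC][18-52 FREE]
malloc(6): first-fit scan over [0-8 ALLOC][9-17 ALLOC][18-52 FREE] -> 18

Answer: 18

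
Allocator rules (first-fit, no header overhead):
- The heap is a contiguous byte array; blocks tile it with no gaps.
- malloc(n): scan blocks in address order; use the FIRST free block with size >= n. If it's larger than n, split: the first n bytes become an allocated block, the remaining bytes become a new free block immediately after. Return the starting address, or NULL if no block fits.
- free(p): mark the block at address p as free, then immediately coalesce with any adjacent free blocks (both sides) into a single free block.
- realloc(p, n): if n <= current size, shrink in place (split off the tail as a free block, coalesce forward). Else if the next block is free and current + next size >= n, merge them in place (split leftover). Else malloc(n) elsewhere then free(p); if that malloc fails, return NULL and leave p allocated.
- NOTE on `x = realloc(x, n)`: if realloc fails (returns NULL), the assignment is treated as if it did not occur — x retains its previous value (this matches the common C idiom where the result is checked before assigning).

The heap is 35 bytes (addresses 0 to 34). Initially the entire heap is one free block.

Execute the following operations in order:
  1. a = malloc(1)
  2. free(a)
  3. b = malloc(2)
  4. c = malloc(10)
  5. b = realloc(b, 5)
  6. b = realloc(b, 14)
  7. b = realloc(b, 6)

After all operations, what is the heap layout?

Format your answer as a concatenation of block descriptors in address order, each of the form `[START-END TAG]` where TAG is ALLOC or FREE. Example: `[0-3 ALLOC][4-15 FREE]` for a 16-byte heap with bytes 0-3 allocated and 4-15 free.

Op 1: a = malloc(1) -> a = 0; heap: [0-0 ALLOC][1-34 FREE]
Op 2: free(a) -> (freed a); heap: [0-34 FREE]
Op 3: b = malloc(2) -> b = 0; heap: [0-1 ALLOC][2-34 FREE]
Op 4: c = malloc(10) -> c = 2; heap: [0-1 ALLOC][2-11 ALLOC][12-34 FREE]
Op 5: b = realloc(b, 5) -> b = 12; heap: [0-1 FREE][2-11 ALLOC][12-16 ALLOC][17-34 FREE]
Op 6: b = realloc(b, 14) -> b = 12; heap: [0-1 FREE][2-11 ALLOC][12-25 ALLOC][26-34 FREE]
Op 7: b = realloc(b, 6) -> b = 12; heap: [0-1 FREE][2-11 ALLOC][12-17 ALLOC][18-34 FREE]

Answer: [0-1 FREE][2-11 ALLOC][12-17 ALLOC][18-34 FREE]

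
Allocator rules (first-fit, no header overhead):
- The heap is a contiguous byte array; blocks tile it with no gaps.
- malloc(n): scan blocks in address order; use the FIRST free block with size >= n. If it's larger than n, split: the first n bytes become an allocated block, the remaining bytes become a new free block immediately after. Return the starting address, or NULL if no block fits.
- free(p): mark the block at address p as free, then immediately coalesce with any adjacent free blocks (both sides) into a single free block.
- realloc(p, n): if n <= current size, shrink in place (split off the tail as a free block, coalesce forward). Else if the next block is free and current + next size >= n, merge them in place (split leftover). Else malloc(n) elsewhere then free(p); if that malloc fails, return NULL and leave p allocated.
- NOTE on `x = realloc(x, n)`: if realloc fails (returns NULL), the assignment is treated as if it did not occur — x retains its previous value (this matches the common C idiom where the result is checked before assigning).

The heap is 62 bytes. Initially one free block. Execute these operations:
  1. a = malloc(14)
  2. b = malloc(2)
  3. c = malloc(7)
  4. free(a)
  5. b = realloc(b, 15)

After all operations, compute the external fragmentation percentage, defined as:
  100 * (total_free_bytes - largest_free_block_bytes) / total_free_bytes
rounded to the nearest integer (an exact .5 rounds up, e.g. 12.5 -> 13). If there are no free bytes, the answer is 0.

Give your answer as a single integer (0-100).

Answer: 40

Derivation:
Op 1: a = malloc(14) -> a = 0; heap: [0-13 ALLOC][14-61 FREE]
Op 2: b = malloc(2) -> b = 14; heap: [0-13 ALLOC][14-15 ALLOC][16-61 FREE]
Op 3: c = malloc(7) -> c = 16; heap: [0-13 ALLOC][14-15 ALLOC][16-22 ALLOC][23-61 FREE]
Op 4: free(a) -> (freed a); heap: [0-13 FREE][14-15 ALLOC][16-22 ALLOC][23-61 FREE]
Op 5: b = realloc(b, 15) -> b = 23; heap: [0-15 FREE][16-22 ALLOC][23-37 ALLOC][38-61 FREE]
Free blocks: [16 24] total_free=40 largest=24 -> 100*(40-24)/40 = 1600/40 = 40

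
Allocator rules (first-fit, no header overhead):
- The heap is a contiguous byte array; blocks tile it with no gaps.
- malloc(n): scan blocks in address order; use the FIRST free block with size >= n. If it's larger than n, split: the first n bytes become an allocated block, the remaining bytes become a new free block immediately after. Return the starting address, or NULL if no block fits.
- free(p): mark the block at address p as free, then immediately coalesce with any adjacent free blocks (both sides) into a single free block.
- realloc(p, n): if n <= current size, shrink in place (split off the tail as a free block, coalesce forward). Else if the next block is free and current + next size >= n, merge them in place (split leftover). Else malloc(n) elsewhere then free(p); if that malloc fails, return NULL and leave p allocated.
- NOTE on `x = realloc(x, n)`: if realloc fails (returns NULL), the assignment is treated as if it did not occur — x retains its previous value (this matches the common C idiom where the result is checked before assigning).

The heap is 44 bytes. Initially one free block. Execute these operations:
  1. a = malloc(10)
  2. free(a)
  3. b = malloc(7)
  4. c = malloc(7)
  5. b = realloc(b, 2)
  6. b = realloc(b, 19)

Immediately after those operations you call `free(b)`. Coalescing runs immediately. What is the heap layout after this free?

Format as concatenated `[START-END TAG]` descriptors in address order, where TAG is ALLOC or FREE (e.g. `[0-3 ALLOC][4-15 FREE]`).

Answer: [0-6 FREE][7-13 ALLOC][14-43 FREE]

Derivation:
Op 1: a = malloc(10) -> a = 0; heap: [0-9 ALLOC][10-43 FREE]
Op 2: free(a) -> (freed a); heap: [0-43 FREE]
Op 3: b = malloc(7) -> b = 0; heap: [0-6 ALLOC][7-43 FREE]
Op 4: c = malloc(7) -> c = 7; heap: [0-6 ALLOC][7-13 ALLOC][14-43 FREE]
Op 5: b = realloc(b, 2) -> b = 0; heap: [0-1 ALLOC][2-6 FREE][7-13 ALLOC][14-43 FREE]
Op 6: b = realloc(b, 19) -> b = 14; heap: [0-6 FREE][7-13 ALLOC][14-32 ALLOC][33-43 FREE]
free(b): b = 14 -> block [14-32 ALLOC]; mark free, coalesce with adjacent free neighbors -> [0-6 FREE][7-13 ALLOC][14-43 FREE]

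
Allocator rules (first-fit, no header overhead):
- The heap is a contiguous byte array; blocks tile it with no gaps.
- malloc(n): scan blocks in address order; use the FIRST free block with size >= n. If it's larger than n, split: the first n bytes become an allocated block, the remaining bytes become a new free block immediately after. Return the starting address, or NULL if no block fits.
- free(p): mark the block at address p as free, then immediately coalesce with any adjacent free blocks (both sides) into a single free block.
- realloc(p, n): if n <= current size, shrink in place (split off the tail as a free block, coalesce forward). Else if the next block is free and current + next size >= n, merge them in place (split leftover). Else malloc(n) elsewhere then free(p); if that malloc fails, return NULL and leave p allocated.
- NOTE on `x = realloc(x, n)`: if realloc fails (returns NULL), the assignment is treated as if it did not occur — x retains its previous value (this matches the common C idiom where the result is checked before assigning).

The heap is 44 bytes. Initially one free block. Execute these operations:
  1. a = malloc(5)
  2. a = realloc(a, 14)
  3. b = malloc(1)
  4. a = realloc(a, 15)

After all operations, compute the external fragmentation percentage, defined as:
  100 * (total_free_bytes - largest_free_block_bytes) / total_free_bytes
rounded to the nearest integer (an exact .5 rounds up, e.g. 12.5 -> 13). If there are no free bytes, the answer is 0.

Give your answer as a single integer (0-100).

Op 1: a = malloc(5) -> a = 0; heap: [0-4 ALLOC][5-43 FREE]
Op 2: a = realloc(a, 14) -> a = 0; heap: [0-13 ALLOC][14-43 FREE]
Op 3: b = malloc(1) -> b = 14; heap: [0-13 ALLOC][14-14 ALLOC][15-43 FREE]
Op 4: a = realloc(a, 15) -> a = 15; heap: [0-13 FREE][14-14 ALLOC][15-29 ALLOC][30-43 FREE]
Free blocks: [14 14] total_free=28 largest=14 -> 100*(28-14)/28 = 1400/28 = 50

Answer: 50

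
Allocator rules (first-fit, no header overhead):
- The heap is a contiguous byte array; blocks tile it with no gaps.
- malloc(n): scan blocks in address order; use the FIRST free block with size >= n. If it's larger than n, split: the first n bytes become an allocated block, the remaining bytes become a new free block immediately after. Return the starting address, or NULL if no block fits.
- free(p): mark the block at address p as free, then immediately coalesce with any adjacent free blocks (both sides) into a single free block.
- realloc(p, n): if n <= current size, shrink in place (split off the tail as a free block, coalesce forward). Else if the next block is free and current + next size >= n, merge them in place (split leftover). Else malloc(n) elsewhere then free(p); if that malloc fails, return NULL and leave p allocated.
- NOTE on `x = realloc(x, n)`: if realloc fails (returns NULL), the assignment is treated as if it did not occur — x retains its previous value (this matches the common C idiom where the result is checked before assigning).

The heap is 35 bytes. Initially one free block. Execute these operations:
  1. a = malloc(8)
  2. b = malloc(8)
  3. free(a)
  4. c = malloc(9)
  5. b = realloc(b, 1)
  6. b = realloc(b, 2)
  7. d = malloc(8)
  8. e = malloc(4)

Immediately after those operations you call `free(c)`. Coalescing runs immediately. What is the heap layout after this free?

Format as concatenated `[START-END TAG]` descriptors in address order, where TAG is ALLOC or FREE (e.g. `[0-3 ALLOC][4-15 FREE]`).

Answer: [0-7 ALLOC][8-9 ALLOC][10-13 ALLOC][14-34 FREE]

Derivation:
Op 1: a = malloc(8) -> a = 0; heap: [0-7 ALLOC][8-34 FREE]
Op 2: b = malloc(8) -> b = 8; heap: [0-7 ALLOC][8-15 ALLOC][16-34 FREE]
Op 3: free(a) -> (freed a); heap: [0-7 FREE][8-15 ALLOC][16-34 FREE]
Op 4: c = malloc(9) -> c = 16; heap: [0-7 FREE][8-15 ALLOC][16-24 ALLOC][25-34 FREE]
Op 5: b = realloc(b, 1) -> b = 8; heap: [0-7 FREE][8-8 ALLOC][9-15 FREE][16-24 ALLOC][25-34 FREE]
Op 6: b = realloc(b, 2) -> b = 8; heap: [0-7 FREE][8-9 ALLOC][10-15 FREE][16-24 ALLOC][25-34 FREE]
Op 7: d = malloc(8) -> d = 0; heap: [0-7 ALLOC][8-9 ALLOC][10-15 FREE][16-24 ALLOC][25-34 FREE]
Op 8: e = malloc(4) -> e = 10; heap: [0-7 ALLOC][8-9 ALLOC][10-13 ALLOC][14-15 FREE][16-24 ALLOC][25-34 FREE]
free(c): c = 16 -> block [16-24 ALLOC]; mark free, coalesce with adjacent free neighbors -> [0-7 ALLOC][8-9 ALLOC][10-13 ALLOC][14-34 FREE]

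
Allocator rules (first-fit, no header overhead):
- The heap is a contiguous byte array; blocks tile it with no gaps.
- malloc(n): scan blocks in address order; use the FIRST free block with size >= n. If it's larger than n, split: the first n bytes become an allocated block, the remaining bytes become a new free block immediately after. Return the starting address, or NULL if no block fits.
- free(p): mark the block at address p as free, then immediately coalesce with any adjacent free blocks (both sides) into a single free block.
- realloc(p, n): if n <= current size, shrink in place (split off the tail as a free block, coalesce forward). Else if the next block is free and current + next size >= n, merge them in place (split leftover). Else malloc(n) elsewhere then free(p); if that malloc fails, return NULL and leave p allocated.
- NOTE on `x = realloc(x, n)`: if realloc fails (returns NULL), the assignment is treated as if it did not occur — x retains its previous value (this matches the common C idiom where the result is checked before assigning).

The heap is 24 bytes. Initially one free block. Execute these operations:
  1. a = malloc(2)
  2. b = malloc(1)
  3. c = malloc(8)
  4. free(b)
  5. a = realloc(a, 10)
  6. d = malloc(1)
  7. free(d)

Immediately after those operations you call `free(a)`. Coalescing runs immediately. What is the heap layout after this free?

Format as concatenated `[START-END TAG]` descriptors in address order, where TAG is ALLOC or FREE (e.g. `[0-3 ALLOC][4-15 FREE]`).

Answer: [0-2 FREE][3-10 ALLOC][11-23 FREE]

Derivation:
Op 1: a = malloc(2) -> a = 0; heap: [0-1 ALLOC][2-23 FREE]
Op 2: b = malloc(1) -> b = 2; heap: [0-1 ALLOC][2-2 ALLOC][3-23 FREE]
Op 3: c = malloc(8) -> c = 3; heap: [0-1 ALLOC][2-2 ALLOC][3-10 ALLOC][11-23 FREE]
Op 4: free(b) -> (freed b); heap: [0-1 ALLOC][2-2 FREE][3-10 ALLOC][11-23 FREE]
Op 5: a = realloc(a, 10) -> a = 11; heap: [0-2 FREE][3-10 ALLOC][11-20 ALLOC][21-23 FREE]
Op 6: d = malloc(1) -> d = 0; heap: [0-0 ALLOC][1-2 FREE][3-10 ALLOC][11-20 ALLOC][21-23 FREE]
Op 7: free(d) -> (freed d); heap: [0-2 FREE][3-10 ALLOC][11-20 ALLOC][21-23 FREE]
free(a): a = 11 -> block [11-20 ALLOC]; mark free, coalesce with adjacent free neighbors -> [0-2 FREE][3-10 ALLOC][11-23 FREE]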